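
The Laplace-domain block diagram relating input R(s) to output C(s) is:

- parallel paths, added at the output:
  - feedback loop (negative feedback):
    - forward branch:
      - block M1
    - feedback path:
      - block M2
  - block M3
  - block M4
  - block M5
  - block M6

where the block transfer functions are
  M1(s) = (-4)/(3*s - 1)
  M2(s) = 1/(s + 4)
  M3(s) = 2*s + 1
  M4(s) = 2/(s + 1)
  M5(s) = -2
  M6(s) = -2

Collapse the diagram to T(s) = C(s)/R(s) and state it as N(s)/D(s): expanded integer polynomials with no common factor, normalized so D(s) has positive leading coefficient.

First reduce the diagram to T(s).

(1) close the feedback loop around M1, M2; result (-4*s - 16)/(3*s^2 + 11*s - 8)
(2) reduce the parallel group [M1/(1+M1*M2)], M3, M4, M5, M6: this yields T(s), and no further normalization is needed

Answer: (6*s^4 + 19*s^3 - 34*s^2 - 23*s - 8)/(3*s^3 + 14*s^2 + 3*s - 8)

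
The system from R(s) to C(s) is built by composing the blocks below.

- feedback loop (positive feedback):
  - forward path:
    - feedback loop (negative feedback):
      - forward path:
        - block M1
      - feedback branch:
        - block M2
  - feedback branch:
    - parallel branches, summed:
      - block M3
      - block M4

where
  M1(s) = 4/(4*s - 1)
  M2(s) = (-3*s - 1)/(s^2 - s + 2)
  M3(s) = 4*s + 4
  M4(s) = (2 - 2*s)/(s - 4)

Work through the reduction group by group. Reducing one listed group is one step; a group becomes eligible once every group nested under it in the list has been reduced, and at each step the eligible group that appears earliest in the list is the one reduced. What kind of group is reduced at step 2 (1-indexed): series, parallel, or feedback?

[1] collapse the loop (M1 forward, M2 return)
[2] add M3, M4 (parallel)
[3] collapse the loop ([M1/(1+M1*M2)] forward, (M3+M4) return)
The group at step 2 is a parallel group.

Hence the answer: parallel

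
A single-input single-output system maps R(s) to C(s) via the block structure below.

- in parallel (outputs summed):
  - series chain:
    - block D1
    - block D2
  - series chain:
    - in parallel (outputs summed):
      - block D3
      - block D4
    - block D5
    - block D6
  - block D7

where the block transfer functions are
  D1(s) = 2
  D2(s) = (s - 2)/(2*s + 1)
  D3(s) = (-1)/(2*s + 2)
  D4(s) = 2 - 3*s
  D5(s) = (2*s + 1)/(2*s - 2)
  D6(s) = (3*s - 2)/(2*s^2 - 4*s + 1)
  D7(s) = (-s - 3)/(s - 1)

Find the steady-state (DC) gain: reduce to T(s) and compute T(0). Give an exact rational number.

[1] reduce the series chain D1, D2, giving (2*s - 4)/(2*s + 1)
[2] add D3, D4 (parallel), giving (-6*s^2 - 2*s + 3)/(2*s + 2)
[3] combine (D3+D4), D5, D6 in series, giving (-36*s^4 - 6*s^3 + 32*s^2 + s - 6)/(8*s^4 - 16*s^3 - 4*s^2 + 16*s - 4)
[4] parallel reduction of (D1*D2), ((D3+D4)*D5*D6), D7, giving (-72*s^5 - 152*s^4 + 170*s^3 + 182*s^2 - 75*s - 2)/(16*s^5 - 24*s^4 - 24*s^3 + 28*s^2 + 8*s - 4)
Step 4 gives the overall T(s). Then T(0) = -2/(-4) = 1/2.

Answer: 1/2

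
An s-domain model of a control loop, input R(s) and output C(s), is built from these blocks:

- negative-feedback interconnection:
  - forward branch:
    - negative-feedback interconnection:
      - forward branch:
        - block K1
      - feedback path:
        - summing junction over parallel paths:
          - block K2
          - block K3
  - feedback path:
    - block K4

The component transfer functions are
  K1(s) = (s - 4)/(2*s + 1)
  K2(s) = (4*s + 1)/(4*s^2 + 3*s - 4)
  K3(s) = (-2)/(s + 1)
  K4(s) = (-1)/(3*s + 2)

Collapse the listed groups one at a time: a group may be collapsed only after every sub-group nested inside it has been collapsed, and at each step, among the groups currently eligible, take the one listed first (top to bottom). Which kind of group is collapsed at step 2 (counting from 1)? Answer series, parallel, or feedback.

Step 1 - add K2, K3 (parallel)
Step 2 - close the feedback loop around K1, (K2+K3)
Step 3 - close the feedback loop around [K1/(1+K1*(K2+K3))], K4
At step 2 the group reduced is feedback.

Final answer: feedback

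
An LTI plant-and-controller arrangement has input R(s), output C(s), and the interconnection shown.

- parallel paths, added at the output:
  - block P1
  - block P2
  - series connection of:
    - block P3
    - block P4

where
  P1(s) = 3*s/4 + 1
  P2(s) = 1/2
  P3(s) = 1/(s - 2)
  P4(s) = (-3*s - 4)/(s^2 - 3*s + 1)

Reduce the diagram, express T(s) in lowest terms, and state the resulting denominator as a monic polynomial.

Step 1. multiply P3, P4 (series); result (-3*s - 4)/(s^3 - 5*s^2 + 7*s - 2)
Step 2. combine P1, P2, (P3*P4) in parallel; result (3*s^4 - 9*s^3 - 9*s^2 + 24*s - 28)/(4*s^3 - 20*s^2 + 28*s - 8)
Step 2 gives the fully reduced T(s), with no common factor left to cancel. The denominator's leading coefficient is 4, so divide each of its coefficients by 4 to get the monic form.

Answer: s^3 - 5*s^2 + 7*s - 2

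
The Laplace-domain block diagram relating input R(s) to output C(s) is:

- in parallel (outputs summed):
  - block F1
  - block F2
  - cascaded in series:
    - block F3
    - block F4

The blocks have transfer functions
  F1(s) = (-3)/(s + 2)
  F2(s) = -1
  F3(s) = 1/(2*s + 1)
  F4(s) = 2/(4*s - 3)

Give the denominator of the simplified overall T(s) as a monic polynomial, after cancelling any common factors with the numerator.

First reduce the diagram to T(s).

1. reduce the series chain F3, F4, giving 2/(8*s^2 - 2*s - 3)
2. combine F1, F2, (F3*F4) in parallel, giving (-8*s^3 - 38*s^2 + 15*s + 19)/(8*s^3 + 14*s^2 - 7*s - 6)
T(s) is the step-2 result (common factors already cancelled). Leading coefficient of the denominator: 8. Divide through by 8 for the monic polynomial.

Answer: s^3 + 7*s^2/4 - 7*s/8 - 3/4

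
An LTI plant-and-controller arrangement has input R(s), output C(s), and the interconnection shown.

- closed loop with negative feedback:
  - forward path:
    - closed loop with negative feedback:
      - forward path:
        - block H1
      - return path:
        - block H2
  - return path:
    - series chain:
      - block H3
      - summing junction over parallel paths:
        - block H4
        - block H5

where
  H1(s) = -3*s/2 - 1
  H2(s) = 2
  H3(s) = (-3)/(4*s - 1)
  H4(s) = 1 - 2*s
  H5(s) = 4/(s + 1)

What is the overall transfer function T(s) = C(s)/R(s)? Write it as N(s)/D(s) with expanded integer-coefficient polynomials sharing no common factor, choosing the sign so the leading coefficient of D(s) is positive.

The answer is (12*s^3 + 17*s^2 + 3*s - 2)/(42*s^3 + 47*s^2 - 39*s - 32).

Reasoning:
Step 1: close the feedback loop around H1, H2 -> (3*s + 2)/(6*s + 2)
Step 2: parallel reduction of H4, H5 -> (-2*s^2 - s + 5)/(s + 1)
Step 3: multiply H3, (H4+H5) (series) -> (6*s^2 + 3*s - 15)/(4*s^2 + 3*s - 1)
Step 4: apply the feedback formula to [H1/(1+H1*H2)], (H3*(H4+H5)), giving the overall T(s)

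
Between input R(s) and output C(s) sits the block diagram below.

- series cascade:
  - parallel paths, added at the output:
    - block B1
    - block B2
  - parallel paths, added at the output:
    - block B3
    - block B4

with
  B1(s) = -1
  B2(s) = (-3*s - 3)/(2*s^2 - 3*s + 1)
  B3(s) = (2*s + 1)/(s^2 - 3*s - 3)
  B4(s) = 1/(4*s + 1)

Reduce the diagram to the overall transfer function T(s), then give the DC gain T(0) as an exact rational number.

Step 1: sum the parallel branches B1, B2: (-2*s^2 - 4)/(2*s^2 - 3*s + 1)
Step 2: parallel reduction of B3, B4: (9*s^2 + 3*s - 2)/(4*s^3 - 11*s^2 - 15*s - 3)
Step 3: reduce the series chain (B1+B2), (B3+B4): (-18*s^4 - 6*s^3 - 32*s^2 - 12*s + 8)/(8*s^5 - 34*s^4 + 7*s^3 + 28*s^2 - 6*s - 3)
DC gain: substitute s = 0 into T(s) from step 3: T(0) = 8/(-3) = -8/3.

Hence the answer: -8/3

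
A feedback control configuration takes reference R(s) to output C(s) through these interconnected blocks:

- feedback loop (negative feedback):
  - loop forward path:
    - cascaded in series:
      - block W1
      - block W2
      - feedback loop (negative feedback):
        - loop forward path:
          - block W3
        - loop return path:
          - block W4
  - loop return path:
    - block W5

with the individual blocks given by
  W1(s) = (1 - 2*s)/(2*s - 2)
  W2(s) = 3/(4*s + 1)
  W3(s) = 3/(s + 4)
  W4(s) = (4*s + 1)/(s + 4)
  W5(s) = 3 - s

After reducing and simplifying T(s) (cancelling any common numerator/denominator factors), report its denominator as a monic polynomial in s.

Step 1: feedback reduction of W3, W4: (3*s + 12)/(s^2 + 20*s + 19)
Step 2: series reduction of W1, W2, [W3/(1+W3*W4)]: (-18*s^2 - 63*s + 36)/(8*s^4 + 154*s^3 + 30*s^2 - 154*s - 38)
Step 3: collapse the loop ((W1*W2*[W3/(1+W3*W4)]) forward, W5 return): (-18*s^2 - 63*s + 36)/(8*s^4 + 172*s^3 + 39*s^2 - 379*s + 70)
Step 3 gives the fully reduced T(s), with no common factor left to cancel. The denominator's leading coefficient is 8, so divide each of its coefficients by 8 to get the monic form.

Final answer: s^4 + 43*s^3/2 + 39*s^2/8 - 379*s/8 + 35/4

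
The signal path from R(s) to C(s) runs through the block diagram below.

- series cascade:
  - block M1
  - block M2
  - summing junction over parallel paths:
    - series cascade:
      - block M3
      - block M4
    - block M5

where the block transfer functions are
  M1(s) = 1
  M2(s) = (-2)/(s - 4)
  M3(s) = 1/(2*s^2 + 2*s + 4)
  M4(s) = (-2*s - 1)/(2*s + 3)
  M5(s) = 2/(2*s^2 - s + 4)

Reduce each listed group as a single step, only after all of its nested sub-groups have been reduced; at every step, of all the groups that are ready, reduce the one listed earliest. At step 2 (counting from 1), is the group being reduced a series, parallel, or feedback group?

Answer: parallel

Working:
1. cascade M3, M4
2. add (M3*M4), M5 (parallel)
3. cascade M1, M2, ((M3*M4)+M5)
So the answer for step 2 is parallel.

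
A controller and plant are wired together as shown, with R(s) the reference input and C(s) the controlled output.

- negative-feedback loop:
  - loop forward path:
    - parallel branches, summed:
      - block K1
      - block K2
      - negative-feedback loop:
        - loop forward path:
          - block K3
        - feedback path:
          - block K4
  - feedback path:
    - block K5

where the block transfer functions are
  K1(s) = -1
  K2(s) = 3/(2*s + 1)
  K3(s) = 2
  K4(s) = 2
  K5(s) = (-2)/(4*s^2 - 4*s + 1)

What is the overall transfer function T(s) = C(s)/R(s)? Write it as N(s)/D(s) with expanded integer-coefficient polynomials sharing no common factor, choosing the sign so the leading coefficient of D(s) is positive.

1. reduce the feedback loop with forward K3 and return K4: 2/5
2. add K1, K2, [K3/(1+K3*K4)] (parallel): (12 - 6*s)/(10*s + 5)
3. apply the feedback formula to (K1+K2+[K3/(1+K3*K4)]), K5, which is the overall transfer function T(s) = C(s)/R(s) in lowest terms

Therefore the answer is (-24*s^3 + 72*s^2 - 54*s + 12)/(40*s^3 - 20*s^2 + 2*s - 19).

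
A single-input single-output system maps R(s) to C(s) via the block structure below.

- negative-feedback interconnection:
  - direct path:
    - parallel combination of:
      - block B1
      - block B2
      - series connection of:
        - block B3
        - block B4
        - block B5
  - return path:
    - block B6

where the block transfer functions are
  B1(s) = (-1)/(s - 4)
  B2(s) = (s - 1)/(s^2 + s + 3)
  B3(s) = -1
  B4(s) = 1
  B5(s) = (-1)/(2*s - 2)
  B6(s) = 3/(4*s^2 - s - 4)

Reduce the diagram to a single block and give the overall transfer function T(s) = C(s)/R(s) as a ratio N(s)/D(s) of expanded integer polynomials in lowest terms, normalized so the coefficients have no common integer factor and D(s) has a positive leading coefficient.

The answer is (4*s^5 - 61*s^4 + 63*s^3 - 9*s^2 - 38*s + 56)/(8*s^6 - 34*s^5 + 16*s^4 - 57*s^3 + 57*s^2 + 103*s - 138).

Reasoning:
Step 1: multiply B3, B4, B5 (series) -> 1/(2*s - 2)
Step 2: combine B1, B2, (B3*B4*B5) in parallel -> (s^3 - 15*s^2 + 13*s - 14)/(2*s^4 - 8*s^3 + 4*s^2 - 22*s + 24)
Step 3: close the feedback loop around (B1+B2+(B3*B4*B5)), B6 - this is the overall T(s), already in the required normalized form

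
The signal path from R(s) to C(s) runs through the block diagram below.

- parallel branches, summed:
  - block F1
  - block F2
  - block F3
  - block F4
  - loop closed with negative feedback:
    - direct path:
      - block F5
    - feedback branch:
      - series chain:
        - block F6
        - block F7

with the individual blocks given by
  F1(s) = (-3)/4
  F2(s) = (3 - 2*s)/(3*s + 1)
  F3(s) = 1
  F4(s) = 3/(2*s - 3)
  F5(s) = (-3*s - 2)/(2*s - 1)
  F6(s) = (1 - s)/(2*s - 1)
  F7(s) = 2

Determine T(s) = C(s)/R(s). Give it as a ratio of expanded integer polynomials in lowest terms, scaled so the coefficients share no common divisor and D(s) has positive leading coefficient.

The answer is (-244*s^4 + 974*s^3 - 554*s^2 - 113*s + 57)/(240*s^4 - 424*s^3 - 24*s^2 + 156*s + 36).

Reasoning:
Step 1 - cascade F6, F7; result (2 - 2*s)/(2*s - 1)
Step 2 - apply the feedback formula to F5, (F6*F7); result (-6*s^2 - s + 2)/(10*s^2 - 6*s - 3)
Step 3 - add F1, F2, F3, F4, [F5/(1+F5*(F6*F7))] (parallel), giving the overall T(s)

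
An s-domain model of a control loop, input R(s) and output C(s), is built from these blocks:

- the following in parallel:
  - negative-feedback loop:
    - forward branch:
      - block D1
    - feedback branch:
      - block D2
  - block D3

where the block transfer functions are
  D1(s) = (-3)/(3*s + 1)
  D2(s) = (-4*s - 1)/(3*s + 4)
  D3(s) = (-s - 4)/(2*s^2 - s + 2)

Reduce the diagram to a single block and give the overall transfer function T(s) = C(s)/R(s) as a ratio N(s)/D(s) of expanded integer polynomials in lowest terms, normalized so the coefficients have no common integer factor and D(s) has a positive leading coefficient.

Step 1: feedback reduction of D1, D2, giving (-9*s - 12)/(9*s^2 + 27*s + 7)
Step 2: combine [D1/(1+D1*D2)], D3 in parallel, which is the overall transfer function T(s) = C(s)/R(s) in lowest terms

Answer: (-27*s^3 - 78*s^2 - 121*s - 52)/(18*s^4 + 45*s^3 + 5*s^2 + 47*s + 14)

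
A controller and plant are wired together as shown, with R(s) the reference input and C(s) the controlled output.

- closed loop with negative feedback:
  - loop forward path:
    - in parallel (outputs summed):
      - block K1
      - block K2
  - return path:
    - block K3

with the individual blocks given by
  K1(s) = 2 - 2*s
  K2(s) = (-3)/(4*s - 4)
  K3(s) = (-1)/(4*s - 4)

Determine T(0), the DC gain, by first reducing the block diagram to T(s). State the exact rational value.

First reduce the diagram to T(s).

[1] combine K1, K2 in parallel; result (-8*s^2 + 16*s - 11)/(4*s - 4)
[2] reduce the feedback loop with forward (K1+K2) and return K3; result (-32*s^3 + 96*s^2 - 108*s + 44)/(24*s^2 - 48*s + 27)
Evaluating the step-2 result (the overall T(s)) at s = 0 gives T(0) = 44/27.

Answer: 44/27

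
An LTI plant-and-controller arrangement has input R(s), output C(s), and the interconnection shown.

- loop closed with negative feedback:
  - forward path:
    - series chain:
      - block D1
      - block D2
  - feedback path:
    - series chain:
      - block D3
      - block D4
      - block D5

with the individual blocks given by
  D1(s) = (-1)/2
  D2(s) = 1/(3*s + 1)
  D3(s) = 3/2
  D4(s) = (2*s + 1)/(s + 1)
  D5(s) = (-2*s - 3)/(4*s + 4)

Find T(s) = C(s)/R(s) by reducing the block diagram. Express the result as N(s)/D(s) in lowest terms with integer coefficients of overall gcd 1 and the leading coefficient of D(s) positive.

Answer: (-8*s^2 - 16*s - 8)/(48*s^3 + 124*s^2 + 104*s + 25)

Working:
[1] reduce the series chain D1, D2; result (-1)/(6*s + 2)
[2] combine D3, D4, D5 in series; result (-12*s^2 - 24*s - 9)/(8*s^2 + 16*s + 8)
[3] collapse the loop ((D1*D2) forward, (D3*D4*D5) return): this yields T(s), and no further normalization is needed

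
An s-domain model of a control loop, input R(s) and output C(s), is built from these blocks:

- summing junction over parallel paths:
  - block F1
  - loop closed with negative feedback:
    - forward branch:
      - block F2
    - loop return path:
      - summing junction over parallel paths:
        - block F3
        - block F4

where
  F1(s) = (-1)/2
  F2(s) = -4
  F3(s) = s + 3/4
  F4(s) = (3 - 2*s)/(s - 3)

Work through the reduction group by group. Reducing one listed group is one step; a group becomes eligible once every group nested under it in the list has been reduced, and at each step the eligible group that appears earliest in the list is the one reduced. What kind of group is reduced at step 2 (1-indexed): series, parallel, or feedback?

Step 1 - parallel reduction of F3, F4
Step 2 - apply the feedback formula to F2, (F3+F4)
Step 3 - add F1, [F2/(1+F2*(F3+F4))] (parallel)
At step 2 the group reduced is feedback.

Hence the answer: feedback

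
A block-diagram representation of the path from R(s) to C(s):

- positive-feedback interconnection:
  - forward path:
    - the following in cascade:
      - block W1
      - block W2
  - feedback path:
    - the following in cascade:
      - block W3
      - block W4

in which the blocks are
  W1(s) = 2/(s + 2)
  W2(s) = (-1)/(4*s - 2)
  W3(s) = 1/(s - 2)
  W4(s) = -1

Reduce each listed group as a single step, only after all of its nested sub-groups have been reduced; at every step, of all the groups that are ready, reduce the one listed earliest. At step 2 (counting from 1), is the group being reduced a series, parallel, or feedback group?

Step 1. combine W1, W2 in series
Step 2. multiply W3, W4 (series)
Step 3. close the feedback loop around (W1*W2), (W3*W4)
Step 2 collapses a series group.

Final answer: series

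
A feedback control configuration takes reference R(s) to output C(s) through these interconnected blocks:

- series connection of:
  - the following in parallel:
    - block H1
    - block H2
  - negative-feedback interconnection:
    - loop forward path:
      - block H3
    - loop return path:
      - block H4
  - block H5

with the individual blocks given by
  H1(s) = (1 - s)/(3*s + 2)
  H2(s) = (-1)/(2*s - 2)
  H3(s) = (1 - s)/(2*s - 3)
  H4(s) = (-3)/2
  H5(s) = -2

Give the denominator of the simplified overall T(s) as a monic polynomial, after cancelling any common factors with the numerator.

Reducing step by step:

Step 1 - reduce the parallel group H1, H2; result (-2*s^2 + s - 4)/(6*s^2 - 2*s - 4)
Step 2 - feedback reduction of H3, H4; result (2 - 2*s)/(7*s - 9)
Step 3 - combine (H1+H2), [H3/(1+H3*H4)], H5 in series; result (-4*s^2 + 2*s - 8)/(21*s^2 - 13*s - 18)
T(s) is the step-3 result (common factors already cancelled). Leading coefficient of the denominator: 21. Divide through by 21 for the monic polynomial.

Answer: s^2 - 13*s/21 - 6/7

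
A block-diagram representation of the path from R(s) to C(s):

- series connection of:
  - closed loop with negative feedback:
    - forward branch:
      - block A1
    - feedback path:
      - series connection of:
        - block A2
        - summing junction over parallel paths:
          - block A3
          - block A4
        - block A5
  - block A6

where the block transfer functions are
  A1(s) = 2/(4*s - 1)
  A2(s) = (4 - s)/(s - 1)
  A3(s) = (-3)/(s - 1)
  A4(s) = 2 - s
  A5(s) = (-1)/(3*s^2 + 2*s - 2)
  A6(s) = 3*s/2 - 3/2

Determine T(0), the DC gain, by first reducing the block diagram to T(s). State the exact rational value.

1. parallel reduction of A3, A4; result (-s^2 + 3*s - 5)/(s - 1)
2. multiply A2, (A3+A4), A5 (series); result (-s^3 + 7*s^2 - 17*s + 20)/(3*s^4 - 4*s^3 - 3*s^2 + 6*s - 2)
3. reduce the feedback loop with forward A1 and return (A2*(A3+A4)*A5); result (6*s^4 - 8*s^3 - 6*s^2 + 12*s - 4)/(12*s^5 - 19*s^4 - 10*s^3 + 41*s^2 - 48*s + 42)
4. cascade [A1/(1+A1*(A2*(A3+A4)*A5))], A6; result (9*s^5 - 21*s^4 + 3*s^3 + 27*s^2 - 24*s + 6)/(12*s^5 - 19*s^4 - 10*s^3 + 41*s^2 - 48*s + 42)
Step 4 gives the overall T(s). Then T(0) = 6/42 = 1/7.

Final answer: 1/7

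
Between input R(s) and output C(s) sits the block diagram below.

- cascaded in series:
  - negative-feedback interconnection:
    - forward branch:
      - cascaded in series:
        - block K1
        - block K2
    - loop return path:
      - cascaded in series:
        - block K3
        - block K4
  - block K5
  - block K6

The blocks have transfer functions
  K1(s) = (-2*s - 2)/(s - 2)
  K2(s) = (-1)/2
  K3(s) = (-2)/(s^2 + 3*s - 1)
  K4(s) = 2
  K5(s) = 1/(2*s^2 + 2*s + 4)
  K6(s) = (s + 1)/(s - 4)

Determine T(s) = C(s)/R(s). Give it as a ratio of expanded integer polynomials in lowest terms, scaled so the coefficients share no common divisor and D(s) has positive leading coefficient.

(1) cascade K1, K2 = (s + 1)/(s - 2)
(2) reduce the series chain K3, K4 = (-4)/(s^2 + 3*s - 1)
(3) reduce the feedback loop with forward (K1*K2) and return (K3*K4) = (s^3 + 4*s^2 + 2*s - 1)/(s^3 + s^2 - 11*s - 2)
(4) reduce the series chain [(K1*K2)/(1+(K1*K2)*(K3*K4))], K5, K6; the result is T(s) itself (integer coefficients, no common factor, positive leading denominator coefficient)

Answer: (s^4 + 5*s^3 + 6*s^2 + s - 1)/(2*s^6 - 4*s^5 - 32*s^4 + 42*s^3 + 40*s^2 + 184*s + 32)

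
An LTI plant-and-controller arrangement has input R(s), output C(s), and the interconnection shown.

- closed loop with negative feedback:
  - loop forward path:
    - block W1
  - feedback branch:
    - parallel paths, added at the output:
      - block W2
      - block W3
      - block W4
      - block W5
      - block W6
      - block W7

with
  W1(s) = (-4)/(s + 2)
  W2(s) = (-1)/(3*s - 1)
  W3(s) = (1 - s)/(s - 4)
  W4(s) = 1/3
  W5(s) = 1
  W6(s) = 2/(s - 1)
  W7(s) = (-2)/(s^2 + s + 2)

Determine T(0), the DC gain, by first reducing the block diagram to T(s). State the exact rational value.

1. add W2, W3, W4, W5, W6, W7 (parallel) gives (3*s^5 - 25*s^4 - 50*s^3 + 29*s^2 - 123*s + 22)/(9*s^5 - 39*s^4 + 21*s^3 - 57*s^2 + 90*s - 24)
2. reduce the feedback loop with forward W1 and return (W2+W3+W4+W5+W6+W7) gives (-36*s^5 + 156*s^4 - 84*s^3 + 228*s^2 - 360*s + 96)/(9*s^6 - 33*s^5 + 43*s^4 + 185*s^3 - 140*s^2 + 648*s - 136)
That last expression is T(s); at s = 0 only the constant terms survive, so T(0) = 96/(-136) = -12/17.

Answer: -12/17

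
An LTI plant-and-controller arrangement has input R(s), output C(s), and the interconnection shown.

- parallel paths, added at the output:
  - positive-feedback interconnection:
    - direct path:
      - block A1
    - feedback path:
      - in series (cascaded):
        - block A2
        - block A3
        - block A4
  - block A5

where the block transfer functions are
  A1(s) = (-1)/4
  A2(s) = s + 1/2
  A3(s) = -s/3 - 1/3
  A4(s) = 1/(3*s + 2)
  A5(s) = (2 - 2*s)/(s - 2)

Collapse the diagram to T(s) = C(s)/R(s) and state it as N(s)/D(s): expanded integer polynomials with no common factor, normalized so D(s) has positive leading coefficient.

(1) reduce the series chain A2, A3, A4 = (-2*s^2 - 3*s - 1)/(18*s + 12)
(2) close the feedback loop around A1, (A2*A3*A4) = (18*s + 12)/(2*s^2 - 69*s - 47)
(3) add [A1/(1-A1*(A2*A3*A4))], A5 (parallel): this yields T(s), and no further normalization is needed

Answer: (-4*s^3 + 160*s^2 - 68*s - 118)/(2*s^3 - 73*s^2 + 91*s + 94)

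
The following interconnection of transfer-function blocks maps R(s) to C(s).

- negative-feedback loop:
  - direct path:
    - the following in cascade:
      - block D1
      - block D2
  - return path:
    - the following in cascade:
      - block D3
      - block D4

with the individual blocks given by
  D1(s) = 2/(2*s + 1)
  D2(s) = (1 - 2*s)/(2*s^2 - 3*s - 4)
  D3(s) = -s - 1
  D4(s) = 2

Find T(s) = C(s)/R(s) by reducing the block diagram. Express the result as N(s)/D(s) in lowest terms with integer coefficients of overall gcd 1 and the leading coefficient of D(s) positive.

[1] combine D1, D2 in series = (2 - 4*s)/(4*s^3 - 4*s^2 - 11*s - 4)
[2] reduce the series chain D3, D4 = -2*s - 2
[3] collapse the loop ((D1*D2) forward, (D3*D4) return): this yields T(s), and no further normalization is needed

Final answer: (2 - 4*s)/(4*s^3 + 4*s^2 - 7*s - 8)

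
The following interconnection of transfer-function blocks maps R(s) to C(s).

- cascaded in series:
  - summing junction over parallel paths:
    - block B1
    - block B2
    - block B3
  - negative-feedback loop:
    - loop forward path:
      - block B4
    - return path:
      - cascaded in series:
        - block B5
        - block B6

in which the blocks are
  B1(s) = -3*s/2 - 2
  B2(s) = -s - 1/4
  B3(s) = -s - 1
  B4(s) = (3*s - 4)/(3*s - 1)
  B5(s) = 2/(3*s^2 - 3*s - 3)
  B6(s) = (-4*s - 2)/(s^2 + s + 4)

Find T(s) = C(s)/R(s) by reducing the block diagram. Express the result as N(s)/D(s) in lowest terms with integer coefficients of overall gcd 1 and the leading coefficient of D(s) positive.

The answer is (-126*s^6 + 51*s^5 - 96*s^4 + 732*s^3 + 561*s^2 - 984*s - 624)/(36*s^5 - 12*s^4 + 72*s^3 - 300*s^2 - 4*s + 112).

Reasoning:
Step 1 - add B1, B2, B3 (parallel); result -7*s/2 - 13/4
Step 2 - combine B5, B6 in series; result (-8*s - 4)/(3*s^4 + 6*s^2 - 15*s - 12)
Step 3 - collapse the loop (B4 forward, (B5*B6) return); result (9*s^5 - 12*s^4 + 18*s^3 - 69*s^2 + 24*s + 48)/(9*s^5 - 3*s^4 + 18*s^3 - 75*s^2 - s + 28)
Step 4 - reduce the series chain (B1+B2+B3), [B4/(1+B4*(B5*B6))], which is the overall transfer function T(s) = C(s)/R(s) in lowest terms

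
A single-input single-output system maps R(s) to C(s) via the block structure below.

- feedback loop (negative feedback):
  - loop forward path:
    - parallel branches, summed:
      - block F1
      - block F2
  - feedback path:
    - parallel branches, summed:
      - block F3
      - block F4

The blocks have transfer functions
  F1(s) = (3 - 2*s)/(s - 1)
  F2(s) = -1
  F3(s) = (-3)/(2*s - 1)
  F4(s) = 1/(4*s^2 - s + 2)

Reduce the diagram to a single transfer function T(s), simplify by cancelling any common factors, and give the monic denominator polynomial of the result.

Answer: s^4 + 11*s^3/4 - 13*s^2/2 + 17*s/4 - 13/4

Working:
[1] add F1, F2 (parallel) -> (4 - 3*s)/(s - 1)
[2] combine F3, F4 in parallel -> (-12*s^2 + 5*s - 7)/(8*s^3 - 6*s^2 + 5*s - 2)
[3] collapse the loop ((F1+F2) forward, (F3+F4) return) -> (-24*s^4 + 50*s^3 - 39*s^2 + 26*s - 8)/(8*s^4 + 22*s^3 - 52*s^2 + 34*s - 26)
The result of step 3 is T(s) in lowest terms. Its denominator has leading coefficient 8; dividing the denominator through by 8 makes it monic.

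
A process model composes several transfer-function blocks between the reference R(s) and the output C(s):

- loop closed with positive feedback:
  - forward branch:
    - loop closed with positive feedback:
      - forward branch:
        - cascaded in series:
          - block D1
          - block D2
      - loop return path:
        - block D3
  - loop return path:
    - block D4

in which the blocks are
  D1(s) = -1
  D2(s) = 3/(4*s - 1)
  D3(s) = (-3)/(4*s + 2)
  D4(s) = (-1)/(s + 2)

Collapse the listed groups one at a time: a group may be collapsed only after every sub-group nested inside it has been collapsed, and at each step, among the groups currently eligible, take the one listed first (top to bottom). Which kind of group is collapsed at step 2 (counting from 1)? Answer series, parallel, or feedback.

(1) combine D1, D2 in series
(2) close the feedback loop around (D1*D2), D3
(3) close the feedback loop around [(D1*D2)/(1-(D1*D2)*D3)], D4
At step 2 the group reduced is feedback.

Answer: feedback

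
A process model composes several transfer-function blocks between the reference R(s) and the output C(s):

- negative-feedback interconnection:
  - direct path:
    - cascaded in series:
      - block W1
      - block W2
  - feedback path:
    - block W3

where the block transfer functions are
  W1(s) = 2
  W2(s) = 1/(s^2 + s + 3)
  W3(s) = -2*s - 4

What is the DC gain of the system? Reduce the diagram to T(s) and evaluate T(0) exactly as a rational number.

Step 1 - multiply W1, W2 (series); result 2/(s^2 + s + 3)
Step 2 - close the feedback loop around (W1*W2), W3; result 2/(s^2 - 3*s - 5)
That last expression is T(s); at s = 0 only the constant terms survive, so T(0) = 2/(-5) = -2/5.

Answer: -2/5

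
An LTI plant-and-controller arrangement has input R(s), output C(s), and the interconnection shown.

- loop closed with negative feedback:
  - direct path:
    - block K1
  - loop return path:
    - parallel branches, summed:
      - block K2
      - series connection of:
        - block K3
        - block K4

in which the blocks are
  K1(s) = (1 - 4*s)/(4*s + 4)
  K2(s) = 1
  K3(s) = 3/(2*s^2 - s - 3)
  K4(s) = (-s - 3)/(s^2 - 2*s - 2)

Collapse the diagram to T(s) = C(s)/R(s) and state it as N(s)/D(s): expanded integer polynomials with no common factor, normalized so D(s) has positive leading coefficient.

[1] multiply K3, K4 (series) gives (-3*s - 9)/(2*s^4 - 5*s^3 - 5*s^2 + 8*s + 6)
[2] combine K2, (K3*K4) in parallel gives (2*s^4 - 5*s^3 - 5*s^2 + 5*s - 3)/(2*s^4 - 5*s^3 - 5*s^2 + 8*s + 6)
[3] reduce the feedback loop with forward K1 and return (K2+(K3*K4)) - this is the overall T(s), already in the required normalized form

Therefore the answer is (-8*s^5 + 22*s^4 + 15*s^3 - 37*s^2 - 16*s + 6)/(10*s^4 - 25*s^3 - 13*s^2 + 73*s + 21).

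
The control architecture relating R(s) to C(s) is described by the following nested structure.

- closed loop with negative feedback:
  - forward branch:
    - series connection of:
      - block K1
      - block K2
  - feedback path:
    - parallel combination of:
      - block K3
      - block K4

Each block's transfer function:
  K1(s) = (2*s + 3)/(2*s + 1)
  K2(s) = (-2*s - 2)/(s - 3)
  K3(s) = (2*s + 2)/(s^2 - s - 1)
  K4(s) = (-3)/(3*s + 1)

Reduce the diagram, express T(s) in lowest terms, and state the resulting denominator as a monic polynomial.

Reducing step by step:

Step 1: series reduction of K1, K2 gives (-4*s^2 - 10*s - 6)/(2*s^2 - 5*s - 3)
Step 2: sum the parallel branches K3, K4 gives (3*s^2 + 11*s + 5)/(3*s^3 - 2*s^2 - 4*s - 1)
Step 3: collapse the loop ((K1*K2) forward, (K3+K4) return) gives (-12*s^5 - 22*s^4 + 18*s^3 + 56*s^2 + 34*s + 6)/(6*s^5 - 31*s^4 - 81*s^3 - 124*s^2 - 99*s - 27)
The result of step 3 is T(s) in lowest terms. Its denominator has leading coefficient 6; dividing the denominator through by 6 makes it monic.

Answer: s^5 - 31*s^4/6 - 27*s^3/2 - 62*s^2/3 - 33*s/2 - 9/2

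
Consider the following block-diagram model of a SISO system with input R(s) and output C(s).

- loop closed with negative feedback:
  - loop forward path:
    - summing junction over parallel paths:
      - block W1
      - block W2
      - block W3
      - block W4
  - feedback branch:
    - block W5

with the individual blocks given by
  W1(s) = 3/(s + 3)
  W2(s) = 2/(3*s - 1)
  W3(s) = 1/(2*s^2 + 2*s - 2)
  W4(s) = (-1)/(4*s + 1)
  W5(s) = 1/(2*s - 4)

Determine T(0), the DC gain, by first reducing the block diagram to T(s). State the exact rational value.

(1) parallel reduction of W1, W2, W3, W4, giving (82*s^4 + 124*s^3 - 5*s^2 - 22*s - 15)/(24*s^5 + 94*s^4 + 38*s^3 - 84*s^2 + 2*s + 6)
(2) reduce the feedback loop with forward (W1+W2+W3+W4) and return W5, giving (164*s^5 - 80*s^4 - 506*s^3 - 24*s^2 + 58*s + 60)/(48*s^6 + 92*s^5 - 218*s^4 - 196*s^3 + 335*s^2 - 18*s - 39)
Step 2 gives the overall T(s). Then T(0) = 60/(-39) = -20/13.

Answer: -20/13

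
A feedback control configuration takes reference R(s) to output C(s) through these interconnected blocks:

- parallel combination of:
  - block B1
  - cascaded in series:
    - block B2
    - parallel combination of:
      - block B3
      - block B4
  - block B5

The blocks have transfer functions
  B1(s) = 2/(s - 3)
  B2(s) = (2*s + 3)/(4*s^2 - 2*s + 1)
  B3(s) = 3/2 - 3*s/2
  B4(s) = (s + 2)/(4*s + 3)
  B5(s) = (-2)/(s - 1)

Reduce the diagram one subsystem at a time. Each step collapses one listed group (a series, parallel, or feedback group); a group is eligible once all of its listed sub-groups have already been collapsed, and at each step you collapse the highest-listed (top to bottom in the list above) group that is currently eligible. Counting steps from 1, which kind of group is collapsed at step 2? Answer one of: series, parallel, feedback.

Step 1. combine B3, B4 in parallel
Step 2. multiply B2, (B3+B4) (series)
Step 3. parallel reduction of B1, (B2*(B3+B4)), B5
At step 2 the group reduced is series.

Hence the answer: series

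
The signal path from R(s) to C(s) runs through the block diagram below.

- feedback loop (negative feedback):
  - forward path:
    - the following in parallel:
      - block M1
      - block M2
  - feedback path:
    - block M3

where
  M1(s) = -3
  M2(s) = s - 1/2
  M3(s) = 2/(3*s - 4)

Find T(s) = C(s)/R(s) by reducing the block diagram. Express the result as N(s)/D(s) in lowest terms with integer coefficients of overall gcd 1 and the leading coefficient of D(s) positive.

Step 1. reduce the parallel group M1, M2 = s - 7/2
Step 2. apply the feedback formula to (M1+M2), M3: this yields T(s), and no further normalization is needed

Therefore the answer is (6*s^2 - 29*s + 28)/(10*s - 22).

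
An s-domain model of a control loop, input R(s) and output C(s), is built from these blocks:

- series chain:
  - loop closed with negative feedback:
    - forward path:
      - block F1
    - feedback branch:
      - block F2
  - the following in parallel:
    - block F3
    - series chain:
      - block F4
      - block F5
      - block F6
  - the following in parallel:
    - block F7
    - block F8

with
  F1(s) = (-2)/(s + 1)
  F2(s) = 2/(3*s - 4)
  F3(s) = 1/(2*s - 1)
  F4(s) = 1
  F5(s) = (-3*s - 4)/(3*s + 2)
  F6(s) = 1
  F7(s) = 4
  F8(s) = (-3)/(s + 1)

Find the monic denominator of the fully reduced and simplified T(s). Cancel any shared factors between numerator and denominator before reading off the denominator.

Reducing step by step:

Step 1 - collapse the loop (F1 forward, F2 return) = (8 - 6*s)/(3*s^2 - s - 8)
Step 2 - combine F4, F5, F6 in series = (-3*s - 4)/(3*s + 2)
Step 3 - sum the parallel branches F3, (F4*F5*F6) = (-6*s^2 - 2*s + 6)/(6*s^2 + s - 2)
Step 4 - add F7, F8 (parallel) = (4*s + 1)/(s + 1)
Step 5 - combine [F1/(1+F1*F2)], (F3+(F4*F5*F6)), (F7+F8) in series = (144*s^4 - 108*s^3 - 244*s^2 + 140*s + 48)/(18*s^5 + 15*s^4 - 58*s^3 - 61*s^2 + 10*s + 16)
T(s) is the step-5 result (common factors already cancelled). Leading coefficient of the denominator: 18. Divide through by 18 for the monic polynomial.

Answer: s^5 + 5*s^4/6 - 29*s^3/9 - 61*s^2/18 + 5*s/9 + 8/9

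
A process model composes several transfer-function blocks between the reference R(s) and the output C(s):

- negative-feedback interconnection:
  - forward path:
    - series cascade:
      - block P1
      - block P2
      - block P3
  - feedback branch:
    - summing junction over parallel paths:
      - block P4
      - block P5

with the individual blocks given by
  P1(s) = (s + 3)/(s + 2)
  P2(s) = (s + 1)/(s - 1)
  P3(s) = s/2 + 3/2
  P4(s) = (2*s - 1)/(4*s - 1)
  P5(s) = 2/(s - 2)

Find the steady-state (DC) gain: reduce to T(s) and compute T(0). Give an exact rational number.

The answer is -9/4.

Reasoning:
Step 1: multiply P1, P2, P3 (series); result (s^3 + 7*s^2 + 15*s + 9)/(2*s^2 + 2*s - 4)
Step 2: reduce the parallel group P4, P5; result (2*s^2 + 3*s)/(4*s^2 - 9*s + 2)
Step 3: apply the feedback formula to (P1*P2*P3), (P4+P5); result (4*s^5 + 19*s^4 - s^3 - 85*s^2 - 51*s + 18)/(2*s^5 + 25*s^4 + 41*s^3 + 33*s^2 + 67*s - 8)
Evaluating the step-3 result (the overall T(s)) at s = 0 gives T(0) = 18/(-8) = -9/4.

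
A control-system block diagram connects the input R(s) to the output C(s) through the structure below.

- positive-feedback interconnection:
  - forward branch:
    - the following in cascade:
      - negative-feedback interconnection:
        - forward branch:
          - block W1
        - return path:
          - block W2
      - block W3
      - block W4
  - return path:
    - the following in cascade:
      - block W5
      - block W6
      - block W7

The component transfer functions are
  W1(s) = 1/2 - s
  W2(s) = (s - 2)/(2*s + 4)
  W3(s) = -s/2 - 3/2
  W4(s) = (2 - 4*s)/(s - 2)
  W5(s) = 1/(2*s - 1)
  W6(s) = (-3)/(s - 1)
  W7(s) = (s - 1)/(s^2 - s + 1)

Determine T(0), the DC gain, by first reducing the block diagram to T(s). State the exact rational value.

[1] collapse the loop (W1 forward, W2 return) gives (4*s^2 + 6*s - 4)/(2*s^2 - 9*s - 6)
[2] series reduction of [W1/(1+W1*W2)], W3, W4 gives (8*s^4 + 32*s^3 + 10*s^2 - 38*s + 12)/(2*s^3 - 13*s^2 + 12*s + 12)
[3] cascade W5, W6, W7 gives (-3)/(2*s^3 - 3*s^2 + 3*s - 1)
[4] reduce the feedback loop with forward ([W1/(1+W1*W2)]*W3*W4) and return (W5*W6*W7) gives (8*s^6 + 24*s^5 - 14*s^4 - 16*s^3 + 60*s^2 - 50*s + 12)/(2*s^5 - 15*s^4 + 39*s^3 + 41*s^2 + 42*s - 24)
That last expression is T(s); at s = 0 only the constant terms survive, so T(0) = 12/(-24) = -1/2.

Answer: -1/2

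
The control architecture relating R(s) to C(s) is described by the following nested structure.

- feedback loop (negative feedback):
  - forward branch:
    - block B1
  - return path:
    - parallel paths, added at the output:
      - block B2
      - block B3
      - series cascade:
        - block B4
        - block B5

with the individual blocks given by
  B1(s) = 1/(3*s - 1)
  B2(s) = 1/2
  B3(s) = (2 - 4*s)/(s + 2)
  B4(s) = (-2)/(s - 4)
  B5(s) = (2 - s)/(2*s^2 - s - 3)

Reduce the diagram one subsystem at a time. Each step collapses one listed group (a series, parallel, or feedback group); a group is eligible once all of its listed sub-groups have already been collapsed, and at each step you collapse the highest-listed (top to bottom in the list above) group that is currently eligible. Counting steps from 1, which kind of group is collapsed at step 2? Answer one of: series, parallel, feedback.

The answer is parallel.

Reasoning:
(1) combine B4, B5 in series
(2) reduce the parallel group B2, B3, (B4*B5)
(3) close the feedback loop around B1, (B2+B3+(B4*B5))
The group at step 2 is a parallel group.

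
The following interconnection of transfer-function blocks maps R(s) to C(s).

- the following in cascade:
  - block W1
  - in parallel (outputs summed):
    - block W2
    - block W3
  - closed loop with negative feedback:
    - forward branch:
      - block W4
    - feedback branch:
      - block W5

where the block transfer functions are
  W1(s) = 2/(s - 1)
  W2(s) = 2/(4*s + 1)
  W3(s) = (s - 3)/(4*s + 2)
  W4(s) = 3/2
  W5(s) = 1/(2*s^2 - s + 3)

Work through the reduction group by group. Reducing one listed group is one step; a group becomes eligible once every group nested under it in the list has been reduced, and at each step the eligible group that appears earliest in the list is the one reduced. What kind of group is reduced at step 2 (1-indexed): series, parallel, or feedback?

Step 1. reduce the parallel group W2, W3
Step 2. apply the feedback formula to W4, W5
Step 3. reduce the series chain W1, (W2+W3), [W4/(1+W4*W5)]
So the answer for step 2 is feedback.

Answer: feedback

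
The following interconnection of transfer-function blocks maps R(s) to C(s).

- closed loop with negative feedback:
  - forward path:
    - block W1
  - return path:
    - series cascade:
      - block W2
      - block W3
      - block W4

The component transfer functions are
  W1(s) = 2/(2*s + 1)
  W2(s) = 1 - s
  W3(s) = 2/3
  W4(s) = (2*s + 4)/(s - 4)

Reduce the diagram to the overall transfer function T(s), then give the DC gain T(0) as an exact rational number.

First reduce the diagram to T(s).

Step 1. series reduction of W2, W3, W4: (-4*s^2 - 4*s + 8)/(3*s - 12)
Step 2. reduce the feedback loop with forward W1 and return (W2*W3*W4): (24 - 6*s)/(2*s^2 + 29*s - 4)
Step 2 gives the overall T(s). Then T(0) = 24/(-4) = -6.

Answer: -6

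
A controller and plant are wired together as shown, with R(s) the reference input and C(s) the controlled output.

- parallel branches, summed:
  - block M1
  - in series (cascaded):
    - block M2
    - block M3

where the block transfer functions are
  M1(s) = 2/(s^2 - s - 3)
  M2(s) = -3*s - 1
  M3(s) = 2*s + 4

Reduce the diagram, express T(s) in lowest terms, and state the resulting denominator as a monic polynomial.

Step 1: reduce the series chain M2, M3: -6*s^2 - 14*s - 4
Step 2: reduce the parallel group M1, (M2*M3): (-6*s^4 - 8*s^3 + 28*s^2 + 46*s + 14)/(s^2 - s - 3)
T(s) is the step-2 result (common factors already cancelled). Leading coefficient of the denominator: 1, so no rescaling is needed.

Final answer: s^2 - s - 3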